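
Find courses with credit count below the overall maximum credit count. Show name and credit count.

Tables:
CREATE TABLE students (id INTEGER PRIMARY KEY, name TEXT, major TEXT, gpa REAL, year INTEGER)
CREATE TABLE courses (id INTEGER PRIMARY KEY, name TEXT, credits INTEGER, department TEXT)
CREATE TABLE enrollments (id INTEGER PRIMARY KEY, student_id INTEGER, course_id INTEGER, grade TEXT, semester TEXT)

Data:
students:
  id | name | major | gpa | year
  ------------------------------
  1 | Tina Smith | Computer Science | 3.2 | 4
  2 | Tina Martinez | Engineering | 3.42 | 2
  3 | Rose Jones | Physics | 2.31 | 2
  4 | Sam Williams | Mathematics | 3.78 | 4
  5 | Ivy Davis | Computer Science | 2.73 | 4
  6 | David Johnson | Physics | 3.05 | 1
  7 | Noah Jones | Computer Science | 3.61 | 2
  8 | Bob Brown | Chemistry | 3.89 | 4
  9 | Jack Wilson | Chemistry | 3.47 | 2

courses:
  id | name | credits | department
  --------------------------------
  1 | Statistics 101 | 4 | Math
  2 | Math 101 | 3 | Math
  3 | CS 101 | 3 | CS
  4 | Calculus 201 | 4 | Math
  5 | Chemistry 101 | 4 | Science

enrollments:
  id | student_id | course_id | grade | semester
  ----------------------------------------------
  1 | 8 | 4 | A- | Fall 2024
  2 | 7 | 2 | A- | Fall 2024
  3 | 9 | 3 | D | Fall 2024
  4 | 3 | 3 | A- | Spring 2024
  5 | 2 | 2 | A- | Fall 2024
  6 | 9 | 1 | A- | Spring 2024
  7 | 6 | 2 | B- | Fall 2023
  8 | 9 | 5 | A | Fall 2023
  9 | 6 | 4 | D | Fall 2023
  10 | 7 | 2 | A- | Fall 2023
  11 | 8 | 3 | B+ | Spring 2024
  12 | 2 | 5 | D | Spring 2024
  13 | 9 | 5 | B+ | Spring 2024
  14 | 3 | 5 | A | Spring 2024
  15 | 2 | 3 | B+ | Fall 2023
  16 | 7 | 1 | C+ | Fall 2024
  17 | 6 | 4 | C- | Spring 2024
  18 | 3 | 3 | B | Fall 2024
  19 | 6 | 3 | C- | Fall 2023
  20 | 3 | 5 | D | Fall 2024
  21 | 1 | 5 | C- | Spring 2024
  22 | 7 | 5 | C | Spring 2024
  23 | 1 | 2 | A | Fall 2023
SELECT name, credits FROM courses WHERE credits < (SELECT MAX(credits) FROM courses)

Execution result:
name | credits
Math 101 | 3
CS 101 | 3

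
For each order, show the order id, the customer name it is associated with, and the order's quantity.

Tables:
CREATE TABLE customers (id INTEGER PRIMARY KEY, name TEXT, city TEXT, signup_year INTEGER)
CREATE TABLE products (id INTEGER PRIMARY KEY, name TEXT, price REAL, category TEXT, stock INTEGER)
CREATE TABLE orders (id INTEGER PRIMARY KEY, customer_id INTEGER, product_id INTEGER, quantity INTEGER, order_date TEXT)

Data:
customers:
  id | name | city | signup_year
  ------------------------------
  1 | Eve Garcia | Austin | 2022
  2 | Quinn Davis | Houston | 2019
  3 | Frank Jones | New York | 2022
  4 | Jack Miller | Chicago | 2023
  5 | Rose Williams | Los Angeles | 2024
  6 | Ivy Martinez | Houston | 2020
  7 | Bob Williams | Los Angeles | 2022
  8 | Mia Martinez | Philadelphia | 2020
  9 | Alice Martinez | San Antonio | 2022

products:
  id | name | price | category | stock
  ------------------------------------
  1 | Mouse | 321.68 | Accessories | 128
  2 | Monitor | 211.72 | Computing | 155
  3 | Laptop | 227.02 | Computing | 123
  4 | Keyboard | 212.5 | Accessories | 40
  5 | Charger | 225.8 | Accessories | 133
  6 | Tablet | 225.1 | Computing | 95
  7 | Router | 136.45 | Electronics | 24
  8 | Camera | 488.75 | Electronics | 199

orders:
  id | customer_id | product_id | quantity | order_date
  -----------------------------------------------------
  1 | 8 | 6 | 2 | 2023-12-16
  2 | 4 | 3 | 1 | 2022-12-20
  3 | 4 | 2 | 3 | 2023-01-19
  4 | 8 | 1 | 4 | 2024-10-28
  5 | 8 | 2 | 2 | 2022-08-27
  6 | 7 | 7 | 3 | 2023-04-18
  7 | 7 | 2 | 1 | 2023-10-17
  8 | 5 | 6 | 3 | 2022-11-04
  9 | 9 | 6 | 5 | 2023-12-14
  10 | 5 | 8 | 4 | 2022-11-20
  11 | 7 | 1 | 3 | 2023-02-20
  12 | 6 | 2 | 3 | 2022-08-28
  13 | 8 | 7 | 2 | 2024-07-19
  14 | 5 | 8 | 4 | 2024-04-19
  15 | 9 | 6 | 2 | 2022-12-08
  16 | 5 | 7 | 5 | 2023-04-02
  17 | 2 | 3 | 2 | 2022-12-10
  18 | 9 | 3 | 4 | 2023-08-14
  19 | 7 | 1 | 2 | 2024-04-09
SELECT c.id, p.name AS customer, c.quantity FROM orders c JOIN customers p ON c.customer_id = p.id

Execution result:
id | customer | quantity
1 | Mia Martinez | 2
2 | Jack Miller | 1
3 | Jack Miller | 3
4 | Mia Martinez | 4
5 | Mia Martinez | 2
6 | Bob Williams | 3
7 | Bob Williams | 1
8 | Rose Williams | 3
9 | Alice Martinez | 5
10 | Rose Williams | 4
11 | Bob Williams | 3
12 | Ivy Martinez | 3
13 | Mia Martinez | 2
14 | Rose Williams | 4
15 | Alice Martinez | 2
16 | Rose Williams | 5
17 | Quinn Davis | 2
18 | Alice Martinez | 4
19 | Bob Williams | 2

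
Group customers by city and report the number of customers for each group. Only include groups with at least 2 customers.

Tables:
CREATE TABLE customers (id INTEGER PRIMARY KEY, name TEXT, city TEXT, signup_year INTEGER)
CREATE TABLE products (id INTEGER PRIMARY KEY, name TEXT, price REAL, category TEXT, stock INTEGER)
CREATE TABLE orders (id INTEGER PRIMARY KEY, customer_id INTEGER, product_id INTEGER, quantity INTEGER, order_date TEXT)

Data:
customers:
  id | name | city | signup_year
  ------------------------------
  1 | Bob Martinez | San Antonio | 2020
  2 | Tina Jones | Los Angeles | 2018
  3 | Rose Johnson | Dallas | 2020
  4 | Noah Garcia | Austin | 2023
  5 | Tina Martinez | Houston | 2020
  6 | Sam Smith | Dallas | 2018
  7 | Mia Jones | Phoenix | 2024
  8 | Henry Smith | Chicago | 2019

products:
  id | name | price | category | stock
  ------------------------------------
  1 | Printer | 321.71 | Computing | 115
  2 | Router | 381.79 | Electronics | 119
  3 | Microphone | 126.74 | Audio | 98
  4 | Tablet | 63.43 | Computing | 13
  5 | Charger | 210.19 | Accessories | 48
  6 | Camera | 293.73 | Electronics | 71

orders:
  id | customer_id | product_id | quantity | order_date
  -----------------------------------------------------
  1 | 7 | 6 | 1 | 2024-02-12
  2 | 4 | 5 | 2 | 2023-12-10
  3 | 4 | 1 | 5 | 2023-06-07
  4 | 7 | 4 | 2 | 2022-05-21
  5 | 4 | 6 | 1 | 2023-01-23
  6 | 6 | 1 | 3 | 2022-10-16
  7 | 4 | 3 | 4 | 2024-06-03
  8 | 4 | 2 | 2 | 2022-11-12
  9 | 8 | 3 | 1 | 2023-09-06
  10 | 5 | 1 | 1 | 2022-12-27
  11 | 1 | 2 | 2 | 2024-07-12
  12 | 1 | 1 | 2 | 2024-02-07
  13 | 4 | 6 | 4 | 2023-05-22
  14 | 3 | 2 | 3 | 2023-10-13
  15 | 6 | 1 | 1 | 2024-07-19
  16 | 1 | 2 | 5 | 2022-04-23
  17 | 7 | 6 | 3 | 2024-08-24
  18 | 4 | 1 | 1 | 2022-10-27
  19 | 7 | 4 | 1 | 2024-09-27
SELECT city, COUNT(*) AS n FROM customers GROUP BY city HAVING COUNT(*) >= 2

Execution result:
city | n
Dallas | 2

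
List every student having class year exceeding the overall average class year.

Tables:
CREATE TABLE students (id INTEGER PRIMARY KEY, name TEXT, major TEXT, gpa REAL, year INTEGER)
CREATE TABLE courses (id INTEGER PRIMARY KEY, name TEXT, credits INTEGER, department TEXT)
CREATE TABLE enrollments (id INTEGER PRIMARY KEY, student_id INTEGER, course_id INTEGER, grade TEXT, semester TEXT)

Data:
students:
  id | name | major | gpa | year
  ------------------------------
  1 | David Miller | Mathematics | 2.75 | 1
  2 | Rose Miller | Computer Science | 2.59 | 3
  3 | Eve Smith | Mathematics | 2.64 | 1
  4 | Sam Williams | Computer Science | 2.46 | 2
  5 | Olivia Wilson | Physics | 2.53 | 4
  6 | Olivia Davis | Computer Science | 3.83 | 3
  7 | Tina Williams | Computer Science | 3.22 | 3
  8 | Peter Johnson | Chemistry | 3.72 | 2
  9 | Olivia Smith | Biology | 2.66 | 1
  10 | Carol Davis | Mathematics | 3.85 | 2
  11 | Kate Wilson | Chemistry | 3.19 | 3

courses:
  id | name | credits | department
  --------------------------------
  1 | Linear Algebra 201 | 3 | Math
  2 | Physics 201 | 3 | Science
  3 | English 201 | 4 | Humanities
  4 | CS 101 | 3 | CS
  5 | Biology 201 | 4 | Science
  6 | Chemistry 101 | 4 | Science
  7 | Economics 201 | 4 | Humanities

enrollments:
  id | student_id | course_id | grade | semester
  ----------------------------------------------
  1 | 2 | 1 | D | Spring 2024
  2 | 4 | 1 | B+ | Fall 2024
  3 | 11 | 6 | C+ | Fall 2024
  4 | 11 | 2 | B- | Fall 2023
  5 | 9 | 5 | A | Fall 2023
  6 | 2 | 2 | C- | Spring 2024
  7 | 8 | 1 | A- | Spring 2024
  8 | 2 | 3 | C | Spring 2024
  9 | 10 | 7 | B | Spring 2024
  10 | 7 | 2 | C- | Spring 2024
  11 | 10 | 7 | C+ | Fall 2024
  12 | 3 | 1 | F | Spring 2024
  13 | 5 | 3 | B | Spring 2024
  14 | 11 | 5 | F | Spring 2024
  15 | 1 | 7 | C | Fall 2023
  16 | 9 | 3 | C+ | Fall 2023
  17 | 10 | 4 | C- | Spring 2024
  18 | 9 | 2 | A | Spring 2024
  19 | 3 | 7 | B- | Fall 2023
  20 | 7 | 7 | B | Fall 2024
SELECT name, year FROM students WHERE year > (SELECT AVG(year) FROM students)

Execution result:
name | year
Rose Miller | 3
Olivia Wilson | 4
Olivia Davis | 3
Tina Williams | 3
Kate Wilson | 3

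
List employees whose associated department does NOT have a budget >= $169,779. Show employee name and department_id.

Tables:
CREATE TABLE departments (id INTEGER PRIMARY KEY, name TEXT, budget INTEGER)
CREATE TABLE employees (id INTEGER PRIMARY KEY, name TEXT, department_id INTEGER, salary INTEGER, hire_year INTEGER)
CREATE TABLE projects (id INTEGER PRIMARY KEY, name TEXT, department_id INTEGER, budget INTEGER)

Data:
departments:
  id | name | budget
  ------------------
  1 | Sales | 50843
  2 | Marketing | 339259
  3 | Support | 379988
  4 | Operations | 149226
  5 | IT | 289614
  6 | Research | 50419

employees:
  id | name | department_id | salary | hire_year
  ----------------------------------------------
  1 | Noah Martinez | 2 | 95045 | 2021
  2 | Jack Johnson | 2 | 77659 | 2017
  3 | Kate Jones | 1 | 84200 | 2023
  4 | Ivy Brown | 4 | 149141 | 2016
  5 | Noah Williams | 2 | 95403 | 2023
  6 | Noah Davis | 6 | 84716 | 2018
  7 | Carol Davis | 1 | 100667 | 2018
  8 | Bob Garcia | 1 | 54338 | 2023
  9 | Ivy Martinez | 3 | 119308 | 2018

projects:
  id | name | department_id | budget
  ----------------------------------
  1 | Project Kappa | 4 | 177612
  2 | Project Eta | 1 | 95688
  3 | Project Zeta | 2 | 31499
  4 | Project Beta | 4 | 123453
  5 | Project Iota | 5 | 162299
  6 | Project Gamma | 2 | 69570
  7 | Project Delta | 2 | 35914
SELECT name, department_id FROM employees WHERE department_id NOT IN (SELECT id FROM departments WHERE budget >= 169779)

Execution result:
name | department_id
Kate Jones | 1
Ivy Brown | 4
Noah Davis | 6
Carol Davis | 1
Bob Garcia | 1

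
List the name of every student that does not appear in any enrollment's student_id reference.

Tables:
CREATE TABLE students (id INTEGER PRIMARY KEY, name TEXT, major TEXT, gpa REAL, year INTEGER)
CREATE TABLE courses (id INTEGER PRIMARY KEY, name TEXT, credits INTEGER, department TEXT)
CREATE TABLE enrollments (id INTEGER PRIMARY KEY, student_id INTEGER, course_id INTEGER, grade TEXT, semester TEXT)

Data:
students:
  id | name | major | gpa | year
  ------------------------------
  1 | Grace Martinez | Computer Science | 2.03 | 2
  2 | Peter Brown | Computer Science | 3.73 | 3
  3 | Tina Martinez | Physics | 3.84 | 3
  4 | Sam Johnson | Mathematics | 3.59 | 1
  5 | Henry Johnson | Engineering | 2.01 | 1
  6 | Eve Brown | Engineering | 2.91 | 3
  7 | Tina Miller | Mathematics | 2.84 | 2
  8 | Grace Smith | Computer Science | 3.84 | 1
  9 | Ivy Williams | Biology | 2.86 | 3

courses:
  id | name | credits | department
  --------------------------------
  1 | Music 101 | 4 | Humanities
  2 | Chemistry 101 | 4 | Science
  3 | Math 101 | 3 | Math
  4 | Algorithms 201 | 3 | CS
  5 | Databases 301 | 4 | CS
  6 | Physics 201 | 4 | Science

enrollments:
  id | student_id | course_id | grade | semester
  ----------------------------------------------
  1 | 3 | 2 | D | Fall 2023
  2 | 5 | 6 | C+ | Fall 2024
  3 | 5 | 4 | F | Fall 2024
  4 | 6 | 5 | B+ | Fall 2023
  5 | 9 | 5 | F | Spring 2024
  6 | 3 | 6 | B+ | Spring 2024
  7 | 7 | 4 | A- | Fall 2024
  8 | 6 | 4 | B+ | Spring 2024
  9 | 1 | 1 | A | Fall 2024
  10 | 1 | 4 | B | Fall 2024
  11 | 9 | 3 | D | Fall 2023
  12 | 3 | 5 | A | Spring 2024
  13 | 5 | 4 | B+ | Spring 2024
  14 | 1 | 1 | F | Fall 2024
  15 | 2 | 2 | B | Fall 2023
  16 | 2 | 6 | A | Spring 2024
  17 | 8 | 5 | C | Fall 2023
SELECT p.name FROM students p LEFT JOIN enrollments c ON c.student_id = p.id WHERE c.id IS NULL

Execution result:
Sam Johnson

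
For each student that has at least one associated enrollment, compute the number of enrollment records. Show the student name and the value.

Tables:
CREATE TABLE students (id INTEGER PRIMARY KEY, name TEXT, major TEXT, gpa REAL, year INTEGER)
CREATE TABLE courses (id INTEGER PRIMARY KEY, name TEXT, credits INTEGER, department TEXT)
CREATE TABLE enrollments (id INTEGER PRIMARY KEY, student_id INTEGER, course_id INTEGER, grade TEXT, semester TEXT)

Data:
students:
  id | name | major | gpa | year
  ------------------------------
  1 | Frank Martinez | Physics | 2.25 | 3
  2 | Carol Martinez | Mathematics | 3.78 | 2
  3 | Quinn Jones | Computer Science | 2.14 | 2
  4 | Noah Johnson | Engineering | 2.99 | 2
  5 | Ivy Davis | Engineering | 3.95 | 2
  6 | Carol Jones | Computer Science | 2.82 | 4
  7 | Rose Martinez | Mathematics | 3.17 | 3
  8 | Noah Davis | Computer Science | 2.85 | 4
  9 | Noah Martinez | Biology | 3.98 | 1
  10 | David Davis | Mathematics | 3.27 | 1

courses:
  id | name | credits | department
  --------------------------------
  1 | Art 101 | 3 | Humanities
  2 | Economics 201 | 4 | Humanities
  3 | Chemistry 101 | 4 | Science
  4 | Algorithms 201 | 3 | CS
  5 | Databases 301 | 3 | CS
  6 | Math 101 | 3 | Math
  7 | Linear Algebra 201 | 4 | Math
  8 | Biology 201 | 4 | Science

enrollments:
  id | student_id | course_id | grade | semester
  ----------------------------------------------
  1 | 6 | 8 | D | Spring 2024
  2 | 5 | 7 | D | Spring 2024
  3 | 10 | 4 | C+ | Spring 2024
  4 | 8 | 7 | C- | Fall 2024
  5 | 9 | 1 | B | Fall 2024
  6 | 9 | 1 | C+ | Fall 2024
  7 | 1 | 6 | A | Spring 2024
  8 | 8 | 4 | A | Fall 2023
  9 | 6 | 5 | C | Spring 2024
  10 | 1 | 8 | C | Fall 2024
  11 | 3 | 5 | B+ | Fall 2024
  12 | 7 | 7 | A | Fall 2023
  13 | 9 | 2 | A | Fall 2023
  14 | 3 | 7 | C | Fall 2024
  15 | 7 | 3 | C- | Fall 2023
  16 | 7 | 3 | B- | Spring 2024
SELECT p.name, COUNT(*) AS n FROM enrollments c JOIN students p ON c.student_id = p.id GROUP BY p.id, p.name

Execution result:
name | n
Frank Martinez | 2
Quinn Jones | 2
Ivy Davis | 1
Carol Jones | 2
Rose Martinez | 3
Noah Davis | 2
Noah Martinez | 3
David Davis | 1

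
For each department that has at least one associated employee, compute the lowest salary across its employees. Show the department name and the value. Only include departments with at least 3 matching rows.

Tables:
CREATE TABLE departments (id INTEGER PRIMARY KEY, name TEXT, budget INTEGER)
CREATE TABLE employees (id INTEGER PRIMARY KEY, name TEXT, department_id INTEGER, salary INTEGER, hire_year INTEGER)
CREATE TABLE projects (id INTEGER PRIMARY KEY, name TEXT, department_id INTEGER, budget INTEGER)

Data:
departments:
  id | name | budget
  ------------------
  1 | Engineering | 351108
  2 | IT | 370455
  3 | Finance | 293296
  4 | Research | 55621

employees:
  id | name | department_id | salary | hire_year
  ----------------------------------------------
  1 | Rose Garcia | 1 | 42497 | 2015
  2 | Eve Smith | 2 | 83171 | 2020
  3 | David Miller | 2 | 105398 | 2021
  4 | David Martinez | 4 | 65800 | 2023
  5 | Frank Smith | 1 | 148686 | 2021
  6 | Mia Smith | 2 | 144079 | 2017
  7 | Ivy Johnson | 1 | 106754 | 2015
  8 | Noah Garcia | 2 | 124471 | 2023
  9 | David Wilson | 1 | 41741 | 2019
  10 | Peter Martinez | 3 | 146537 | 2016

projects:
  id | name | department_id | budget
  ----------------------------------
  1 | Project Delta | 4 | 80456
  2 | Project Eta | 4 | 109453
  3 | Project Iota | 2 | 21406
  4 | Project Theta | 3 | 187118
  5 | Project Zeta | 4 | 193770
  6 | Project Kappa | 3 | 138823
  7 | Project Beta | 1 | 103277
SELECT p.name, MIN(c.salary) AS min_salary FROM employees c JOIN departments p ON c.department_id = p.id GROUP BY p.id, p.name HAVING COUNT(*) >= 3

Execution result:
name | min_salary
Engineering | 41741
IT | 83171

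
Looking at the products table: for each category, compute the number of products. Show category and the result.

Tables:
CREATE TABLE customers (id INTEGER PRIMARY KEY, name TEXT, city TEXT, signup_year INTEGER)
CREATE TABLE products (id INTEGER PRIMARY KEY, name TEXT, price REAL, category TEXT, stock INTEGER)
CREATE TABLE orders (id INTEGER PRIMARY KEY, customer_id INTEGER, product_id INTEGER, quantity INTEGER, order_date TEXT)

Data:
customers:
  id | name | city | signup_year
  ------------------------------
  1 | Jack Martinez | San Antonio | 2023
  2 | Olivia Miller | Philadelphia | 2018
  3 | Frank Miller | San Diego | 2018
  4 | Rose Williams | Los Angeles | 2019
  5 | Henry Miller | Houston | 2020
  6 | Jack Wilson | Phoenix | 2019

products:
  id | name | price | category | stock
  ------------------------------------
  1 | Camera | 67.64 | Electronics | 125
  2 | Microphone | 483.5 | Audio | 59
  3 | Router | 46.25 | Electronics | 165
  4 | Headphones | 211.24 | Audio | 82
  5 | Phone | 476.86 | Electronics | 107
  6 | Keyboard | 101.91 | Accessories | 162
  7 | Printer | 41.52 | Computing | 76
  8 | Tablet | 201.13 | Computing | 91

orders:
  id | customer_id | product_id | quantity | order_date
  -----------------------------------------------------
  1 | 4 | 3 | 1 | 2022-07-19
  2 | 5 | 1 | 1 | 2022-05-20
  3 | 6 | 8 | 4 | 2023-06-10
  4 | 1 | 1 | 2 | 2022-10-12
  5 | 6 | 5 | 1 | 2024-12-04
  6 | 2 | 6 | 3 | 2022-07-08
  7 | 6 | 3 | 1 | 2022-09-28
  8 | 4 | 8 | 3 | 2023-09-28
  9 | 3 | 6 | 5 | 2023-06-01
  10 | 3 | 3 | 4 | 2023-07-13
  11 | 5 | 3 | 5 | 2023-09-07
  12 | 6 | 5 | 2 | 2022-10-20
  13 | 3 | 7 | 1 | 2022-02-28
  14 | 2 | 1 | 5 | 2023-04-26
SELECT category, COUNT(*) AS n FROM products GROUP BY category

Execution result:
category | n
Accessories | 1
Audio | 2
Computing | 2
Electronics | 3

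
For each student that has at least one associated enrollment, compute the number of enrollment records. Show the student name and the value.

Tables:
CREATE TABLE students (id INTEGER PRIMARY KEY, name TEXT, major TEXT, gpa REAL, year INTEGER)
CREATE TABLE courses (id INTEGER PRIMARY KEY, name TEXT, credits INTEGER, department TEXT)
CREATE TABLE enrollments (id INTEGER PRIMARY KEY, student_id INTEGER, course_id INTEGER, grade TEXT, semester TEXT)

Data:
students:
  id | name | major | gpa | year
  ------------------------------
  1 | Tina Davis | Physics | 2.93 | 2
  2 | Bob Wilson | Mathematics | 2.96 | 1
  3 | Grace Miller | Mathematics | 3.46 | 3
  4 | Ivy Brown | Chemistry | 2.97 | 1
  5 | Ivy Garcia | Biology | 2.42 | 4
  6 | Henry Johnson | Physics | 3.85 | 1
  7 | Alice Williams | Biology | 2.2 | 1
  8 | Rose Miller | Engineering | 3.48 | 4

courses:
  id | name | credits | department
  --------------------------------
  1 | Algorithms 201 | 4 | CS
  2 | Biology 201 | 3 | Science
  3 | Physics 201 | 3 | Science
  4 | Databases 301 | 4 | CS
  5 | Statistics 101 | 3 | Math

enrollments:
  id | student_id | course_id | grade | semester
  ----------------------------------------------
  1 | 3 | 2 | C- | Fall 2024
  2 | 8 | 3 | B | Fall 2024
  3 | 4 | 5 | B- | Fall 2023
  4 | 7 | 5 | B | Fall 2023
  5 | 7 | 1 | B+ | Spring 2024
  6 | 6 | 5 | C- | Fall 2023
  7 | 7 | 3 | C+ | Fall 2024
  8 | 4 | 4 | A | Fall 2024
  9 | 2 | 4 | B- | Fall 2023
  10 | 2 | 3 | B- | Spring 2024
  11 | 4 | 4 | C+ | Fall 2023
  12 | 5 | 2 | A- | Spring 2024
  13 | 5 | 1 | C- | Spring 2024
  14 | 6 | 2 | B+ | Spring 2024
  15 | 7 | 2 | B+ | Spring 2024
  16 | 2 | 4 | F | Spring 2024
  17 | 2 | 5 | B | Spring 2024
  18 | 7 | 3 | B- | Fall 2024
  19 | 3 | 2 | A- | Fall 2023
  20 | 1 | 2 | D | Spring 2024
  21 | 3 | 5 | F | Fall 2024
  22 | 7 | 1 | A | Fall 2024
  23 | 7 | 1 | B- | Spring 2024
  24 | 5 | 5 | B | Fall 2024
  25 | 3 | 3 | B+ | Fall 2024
SELECT p.name, COUNT(*) AS n FROM enrollments c JOIN students p ON c.student_id = p.id GROUP BY p.id, p.name

Execution result:
name | n
Tina Davis | 1
Bob Wilson | 4
Grace Miller | 4
Ivy Brown | 3
Ivy Garcia | 3
Henry Johnson | 2
Alice Williams | 7
Rose Miller | 1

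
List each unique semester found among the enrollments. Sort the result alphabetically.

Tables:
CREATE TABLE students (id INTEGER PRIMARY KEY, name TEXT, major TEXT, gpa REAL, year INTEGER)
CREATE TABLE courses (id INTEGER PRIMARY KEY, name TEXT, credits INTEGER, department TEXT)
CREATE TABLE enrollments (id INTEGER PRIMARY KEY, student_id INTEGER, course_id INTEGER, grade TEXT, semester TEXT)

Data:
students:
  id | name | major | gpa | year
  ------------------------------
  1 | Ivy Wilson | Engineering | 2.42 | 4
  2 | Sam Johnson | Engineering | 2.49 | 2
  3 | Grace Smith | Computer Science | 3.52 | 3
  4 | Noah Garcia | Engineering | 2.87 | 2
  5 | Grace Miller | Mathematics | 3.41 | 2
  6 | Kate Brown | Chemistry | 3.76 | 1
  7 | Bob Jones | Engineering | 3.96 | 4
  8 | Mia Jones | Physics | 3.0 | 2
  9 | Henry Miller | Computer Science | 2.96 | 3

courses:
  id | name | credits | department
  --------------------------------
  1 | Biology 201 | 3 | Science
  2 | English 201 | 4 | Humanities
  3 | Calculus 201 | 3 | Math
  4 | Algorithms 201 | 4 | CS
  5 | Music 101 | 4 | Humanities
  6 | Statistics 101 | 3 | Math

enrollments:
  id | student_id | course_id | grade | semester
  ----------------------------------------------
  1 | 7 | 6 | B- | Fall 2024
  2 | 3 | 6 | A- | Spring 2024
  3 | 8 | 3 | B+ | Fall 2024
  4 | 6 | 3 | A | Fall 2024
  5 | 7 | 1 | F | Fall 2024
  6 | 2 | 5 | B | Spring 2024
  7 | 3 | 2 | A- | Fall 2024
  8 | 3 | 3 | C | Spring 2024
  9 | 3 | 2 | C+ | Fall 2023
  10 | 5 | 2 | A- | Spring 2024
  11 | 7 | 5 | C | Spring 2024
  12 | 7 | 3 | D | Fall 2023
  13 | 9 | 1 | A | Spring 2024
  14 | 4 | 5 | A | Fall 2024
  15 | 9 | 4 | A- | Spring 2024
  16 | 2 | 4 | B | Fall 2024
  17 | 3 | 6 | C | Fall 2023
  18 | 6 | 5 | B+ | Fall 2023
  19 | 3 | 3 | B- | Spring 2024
SELECT DISTINCT semester FROM enrollments ORDER BY semester

Execution result:
semester
Fall 2023
Fall 2024
Spring 2024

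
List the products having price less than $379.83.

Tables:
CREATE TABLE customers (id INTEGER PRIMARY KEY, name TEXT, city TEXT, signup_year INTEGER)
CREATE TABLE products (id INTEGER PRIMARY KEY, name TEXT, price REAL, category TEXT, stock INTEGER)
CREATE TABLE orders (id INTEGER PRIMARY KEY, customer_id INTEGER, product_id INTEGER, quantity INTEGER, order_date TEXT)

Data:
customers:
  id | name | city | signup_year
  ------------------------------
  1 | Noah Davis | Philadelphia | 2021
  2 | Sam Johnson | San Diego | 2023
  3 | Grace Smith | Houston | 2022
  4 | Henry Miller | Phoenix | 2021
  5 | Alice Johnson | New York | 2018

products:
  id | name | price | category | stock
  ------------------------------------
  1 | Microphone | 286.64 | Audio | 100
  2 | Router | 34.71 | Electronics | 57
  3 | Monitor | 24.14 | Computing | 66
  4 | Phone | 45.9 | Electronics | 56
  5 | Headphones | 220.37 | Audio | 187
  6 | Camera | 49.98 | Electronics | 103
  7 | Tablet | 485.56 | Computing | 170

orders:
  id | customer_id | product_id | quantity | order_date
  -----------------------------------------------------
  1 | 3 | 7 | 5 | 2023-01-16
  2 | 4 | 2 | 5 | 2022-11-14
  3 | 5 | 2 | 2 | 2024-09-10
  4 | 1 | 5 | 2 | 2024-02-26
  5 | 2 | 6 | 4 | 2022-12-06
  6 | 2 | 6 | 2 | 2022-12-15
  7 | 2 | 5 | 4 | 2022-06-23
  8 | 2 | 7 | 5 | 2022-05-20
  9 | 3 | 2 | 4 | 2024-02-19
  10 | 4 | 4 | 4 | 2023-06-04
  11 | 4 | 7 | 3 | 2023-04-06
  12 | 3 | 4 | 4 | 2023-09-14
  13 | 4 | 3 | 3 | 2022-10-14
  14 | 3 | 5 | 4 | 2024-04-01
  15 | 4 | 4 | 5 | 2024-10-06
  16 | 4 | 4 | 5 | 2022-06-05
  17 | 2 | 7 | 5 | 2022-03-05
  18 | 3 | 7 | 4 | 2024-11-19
SELECT name, price FROM products WHERE price < 379.83

Execution result:
name | price
Microphone | 286.64
Router | 34.71
Monitor | 24.14
Phone | 45.90
Headphones | 220.37
Camera | 49.98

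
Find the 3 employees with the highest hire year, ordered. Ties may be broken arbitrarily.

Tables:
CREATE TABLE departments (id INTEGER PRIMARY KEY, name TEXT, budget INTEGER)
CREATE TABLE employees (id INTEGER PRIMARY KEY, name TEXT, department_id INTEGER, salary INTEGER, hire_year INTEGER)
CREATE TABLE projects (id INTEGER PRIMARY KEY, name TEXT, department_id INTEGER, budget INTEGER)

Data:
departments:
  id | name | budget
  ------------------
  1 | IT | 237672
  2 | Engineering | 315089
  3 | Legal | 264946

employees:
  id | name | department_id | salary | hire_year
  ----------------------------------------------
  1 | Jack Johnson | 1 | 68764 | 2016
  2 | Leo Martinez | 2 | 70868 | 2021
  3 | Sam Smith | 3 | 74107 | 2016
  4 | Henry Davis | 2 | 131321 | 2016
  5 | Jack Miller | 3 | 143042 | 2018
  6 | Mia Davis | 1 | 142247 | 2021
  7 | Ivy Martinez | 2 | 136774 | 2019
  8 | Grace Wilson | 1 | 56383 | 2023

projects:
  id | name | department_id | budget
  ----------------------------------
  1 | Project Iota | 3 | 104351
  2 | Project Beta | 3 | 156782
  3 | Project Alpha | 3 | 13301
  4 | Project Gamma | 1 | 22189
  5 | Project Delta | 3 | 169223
SELECT name, hire_year FROM employees ORDER BY hire_year DESC LIMIT 3

Execution result:
name | hire_year
Grace Wilson | 2023
Leo Martinez | 2021
Mia Davis | 2021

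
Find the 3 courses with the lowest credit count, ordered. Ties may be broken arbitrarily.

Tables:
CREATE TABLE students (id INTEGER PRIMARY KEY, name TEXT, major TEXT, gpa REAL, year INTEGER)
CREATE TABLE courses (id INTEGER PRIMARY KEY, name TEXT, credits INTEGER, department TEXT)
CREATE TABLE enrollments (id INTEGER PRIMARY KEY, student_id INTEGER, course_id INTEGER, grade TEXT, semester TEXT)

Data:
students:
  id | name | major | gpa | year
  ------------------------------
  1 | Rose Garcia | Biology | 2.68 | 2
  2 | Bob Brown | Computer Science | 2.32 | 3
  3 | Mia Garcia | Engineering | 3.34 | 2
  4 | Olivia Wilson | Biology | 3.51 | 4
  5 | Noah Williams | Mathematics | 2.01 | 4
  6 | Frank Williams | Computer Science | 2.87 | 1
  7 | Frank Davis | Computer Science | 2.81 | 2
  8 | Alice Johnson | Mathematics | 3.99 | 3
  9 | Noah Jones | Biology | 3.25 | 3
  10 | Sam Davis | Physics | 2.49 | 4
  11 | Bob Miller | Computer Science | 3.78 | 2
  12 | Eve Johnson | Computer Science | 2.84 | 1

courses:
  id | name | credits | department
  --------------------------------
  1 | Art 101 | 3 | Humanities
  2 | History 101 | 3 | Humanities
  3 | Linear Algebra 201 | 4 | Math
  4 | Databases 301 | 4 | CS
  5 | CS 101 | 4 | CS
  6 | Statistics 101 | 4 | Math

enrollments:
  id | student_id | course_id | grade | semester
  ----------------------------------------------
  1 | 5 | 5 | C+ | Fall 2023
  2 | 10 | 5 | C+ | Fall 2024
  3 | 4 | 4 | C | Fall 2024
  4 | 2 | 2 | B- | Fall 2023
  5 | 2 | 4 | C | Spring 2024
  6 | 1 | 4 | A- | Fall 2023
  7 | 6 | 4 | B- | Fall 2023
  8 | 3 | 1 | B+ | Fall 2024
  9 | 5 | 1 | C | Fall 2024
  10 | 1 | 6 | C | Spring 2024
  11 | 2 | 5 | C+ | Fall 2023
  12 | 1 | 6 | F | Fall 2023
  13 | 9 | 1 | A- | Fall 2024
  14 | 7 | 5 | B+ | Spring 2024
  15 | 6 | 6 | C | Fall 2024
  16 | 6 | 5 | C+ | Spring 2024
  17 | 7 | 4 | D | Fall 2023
SELECT name, credits FROM courses ORDER BY credits ASC LIMIT 3

Execution result:
name | credits
Art 101 | 3
History 101 | 3
Linear Algebra 201 | 4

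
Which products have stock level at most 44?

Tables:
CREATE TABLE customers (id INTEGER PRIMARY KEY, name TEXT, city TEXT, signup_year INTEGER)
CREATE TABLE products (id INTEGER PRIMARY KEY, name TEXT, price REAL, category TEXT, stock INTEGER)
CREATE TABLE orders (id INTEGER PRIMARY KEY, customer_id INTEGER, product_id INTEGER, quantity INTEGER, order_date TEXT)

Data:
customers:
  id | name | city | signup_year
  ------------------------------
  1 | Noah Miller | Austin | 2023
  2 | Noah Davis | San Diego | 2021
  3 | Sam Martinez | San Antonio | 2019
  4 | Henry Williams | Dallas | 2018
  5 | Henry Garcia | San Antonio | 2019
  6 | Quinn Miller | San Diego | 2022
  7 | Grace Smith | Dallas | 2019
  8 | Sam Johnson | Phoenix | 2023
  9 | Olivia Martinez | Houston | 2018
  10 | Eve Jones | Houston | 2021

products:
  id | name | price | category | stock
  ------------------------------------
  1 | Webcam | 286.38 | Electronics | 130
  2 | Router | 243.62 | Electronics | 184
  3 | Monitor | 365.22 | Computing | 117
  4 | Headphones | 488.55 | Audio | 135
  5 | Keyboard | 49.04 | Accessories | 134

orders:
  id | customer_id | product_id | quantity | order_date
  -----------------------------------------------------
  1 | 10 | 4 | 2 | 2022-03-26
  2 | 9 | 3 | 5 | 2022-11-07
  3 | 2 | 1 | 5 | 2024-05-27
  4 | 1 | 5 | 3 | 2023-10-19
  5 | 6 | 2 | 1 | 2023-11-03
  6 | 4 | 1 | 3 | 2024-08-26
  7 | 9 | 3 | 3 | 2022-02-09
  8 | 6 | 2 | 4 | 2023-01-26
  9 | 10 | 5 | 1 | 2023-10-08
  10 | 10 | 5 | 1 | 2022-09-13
SELECT name, stock FROM products WHERE stock <= 44

Execution result:
(no rows)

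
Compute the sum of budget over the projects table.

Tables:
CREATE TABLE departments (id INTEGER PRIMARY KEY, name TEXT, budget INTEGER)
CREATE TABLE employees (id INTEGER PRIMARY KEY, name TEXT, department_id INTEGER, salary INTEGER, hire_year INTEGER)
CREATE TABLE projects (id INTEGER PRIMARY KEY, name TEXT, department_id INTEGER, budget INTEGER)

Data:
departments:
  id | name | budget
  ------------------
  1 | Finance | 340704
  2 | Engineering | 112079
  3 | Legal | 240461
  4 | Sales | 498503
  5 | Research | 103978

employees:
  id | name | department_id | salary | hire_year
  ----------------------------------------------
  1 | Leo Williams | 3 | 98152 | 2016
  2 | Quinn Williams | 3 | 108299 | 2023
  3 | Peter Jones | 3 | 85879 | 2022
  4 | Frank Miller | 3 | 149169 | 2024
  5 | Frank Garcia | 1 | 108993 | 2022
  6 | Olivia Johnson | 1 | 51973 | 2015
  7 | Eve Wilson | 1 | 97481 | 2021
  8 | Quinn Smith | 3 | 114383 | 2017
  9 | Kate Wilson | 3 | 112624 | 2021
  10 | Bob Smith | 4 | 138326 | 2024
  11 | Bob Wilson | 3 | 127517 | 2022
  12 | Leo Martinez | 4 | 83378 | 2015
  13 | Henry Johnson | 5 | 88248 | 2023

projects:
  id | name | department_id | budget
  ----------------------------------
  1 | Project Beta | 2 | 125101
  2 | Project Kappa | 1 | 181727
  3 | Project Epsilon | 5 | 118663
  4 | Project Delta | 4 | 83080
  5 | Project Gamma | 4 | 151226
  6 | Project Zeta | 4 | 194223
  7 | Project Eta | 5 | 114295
SELECT SUM(budget) FROM projects

Execution result:
968315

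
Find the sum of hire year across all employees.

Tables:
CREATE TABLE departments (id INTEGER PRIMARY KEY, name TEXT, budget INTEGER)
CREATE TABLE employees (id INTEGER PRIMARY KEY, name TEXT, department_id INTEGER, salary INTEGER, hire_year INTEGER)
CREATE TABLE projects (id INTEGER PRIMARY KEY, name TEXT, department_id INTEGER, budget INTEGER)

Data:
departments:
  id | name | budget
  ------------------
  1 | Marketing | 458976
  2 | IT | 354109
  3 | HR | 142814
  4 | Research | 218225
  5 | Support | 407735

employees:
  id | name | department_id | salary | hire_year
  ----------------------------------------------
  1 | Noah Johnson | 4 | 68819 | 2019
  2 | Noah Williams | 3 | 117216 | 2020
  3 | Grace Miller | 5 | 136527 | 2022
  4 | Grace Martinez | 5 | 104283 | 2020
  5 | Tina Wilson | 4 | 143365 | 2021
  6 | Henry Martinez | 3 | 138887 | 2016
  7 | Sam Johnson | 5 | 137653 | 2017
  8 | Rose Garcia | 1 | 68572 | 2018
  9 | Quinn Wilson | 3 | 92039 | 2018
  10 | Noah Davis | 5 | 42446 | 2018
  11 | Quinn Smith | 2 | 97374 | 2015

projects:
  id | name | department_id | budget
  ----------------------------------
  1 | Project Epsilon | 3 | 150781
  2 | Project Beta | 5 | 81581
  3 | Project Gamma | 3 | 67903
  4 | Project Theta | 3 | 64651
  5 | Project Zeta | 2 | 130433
SELECT SUM(hire_year) FROM employees

Execution result:
22204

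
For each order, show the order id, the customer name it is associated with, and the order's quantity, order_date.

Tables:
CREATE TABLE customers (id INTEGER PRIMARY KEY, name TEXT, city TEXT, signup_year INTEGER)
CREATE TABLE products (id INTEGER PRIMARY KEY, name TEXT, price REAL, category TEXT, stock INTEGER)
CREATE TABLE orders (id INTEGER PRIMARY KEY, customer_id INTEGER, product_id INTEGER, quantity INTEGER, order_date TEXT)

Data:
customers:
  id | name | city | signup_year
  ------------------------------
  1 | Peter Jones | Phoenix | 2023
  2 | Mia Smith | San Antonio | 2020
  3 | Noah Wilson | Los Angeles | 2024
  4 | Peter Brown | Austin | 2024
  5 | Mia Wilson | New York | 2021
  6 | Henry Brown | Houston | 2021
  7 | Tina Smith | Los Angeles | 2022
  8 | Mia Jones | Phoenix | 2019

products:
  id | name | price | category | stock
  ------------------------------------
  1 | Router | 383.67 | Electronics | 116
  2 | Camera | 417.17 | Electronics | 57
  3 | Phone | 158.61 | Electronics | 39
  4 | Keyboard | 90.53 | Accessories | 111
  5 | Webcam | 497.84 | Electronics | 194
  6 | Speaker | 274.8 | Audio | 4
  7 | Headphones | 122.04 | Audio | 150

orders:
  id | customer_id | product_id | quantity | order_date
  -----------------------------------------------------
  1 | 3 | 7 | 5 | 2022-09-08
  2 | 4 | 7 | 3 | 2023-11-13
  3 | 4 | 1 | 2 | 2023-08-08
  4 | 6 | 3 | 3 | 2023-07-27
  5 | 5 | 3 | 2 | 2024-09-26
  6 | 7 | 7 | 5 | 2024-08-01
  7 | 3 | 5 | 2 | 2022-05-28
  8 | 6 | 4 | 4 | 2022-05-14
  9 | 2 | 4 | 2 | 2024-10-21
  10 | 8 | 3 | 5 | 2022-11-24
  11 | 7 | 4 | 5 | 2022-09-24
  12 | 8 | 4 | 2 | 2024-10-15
SELECT c.id, p.name AS customer, c.quantity, c.order_date FROM orders c JOIN customers p ON c.customer_id = p.id

Execution result:
id | customer | quantity | order_date
1 | Noah Wilson | 5 | 2022-09-08
2 | Peter Brown | 3 | 2023-11-13
3 | Peter Brown | 2 | 2023-08-08
4 | Henry Brown | 3 | 2023-07-27
5 | Mia Wilson | 2 | 2024-09-26
6 | Tina Smith | 5 | 2024-08-01
7 | Noah Wilson | 2 | 2022-05-28
8 | Henry Brown | 4 | 2022-05-14
9 | Mia Smith | 2 | 2024-10-21
10 | Mia Jones | 5 | 2022-11-24
11 | Tina Smith | 5 | 2022-09-24
12 | Mia Jones | 2 | 2024-10-15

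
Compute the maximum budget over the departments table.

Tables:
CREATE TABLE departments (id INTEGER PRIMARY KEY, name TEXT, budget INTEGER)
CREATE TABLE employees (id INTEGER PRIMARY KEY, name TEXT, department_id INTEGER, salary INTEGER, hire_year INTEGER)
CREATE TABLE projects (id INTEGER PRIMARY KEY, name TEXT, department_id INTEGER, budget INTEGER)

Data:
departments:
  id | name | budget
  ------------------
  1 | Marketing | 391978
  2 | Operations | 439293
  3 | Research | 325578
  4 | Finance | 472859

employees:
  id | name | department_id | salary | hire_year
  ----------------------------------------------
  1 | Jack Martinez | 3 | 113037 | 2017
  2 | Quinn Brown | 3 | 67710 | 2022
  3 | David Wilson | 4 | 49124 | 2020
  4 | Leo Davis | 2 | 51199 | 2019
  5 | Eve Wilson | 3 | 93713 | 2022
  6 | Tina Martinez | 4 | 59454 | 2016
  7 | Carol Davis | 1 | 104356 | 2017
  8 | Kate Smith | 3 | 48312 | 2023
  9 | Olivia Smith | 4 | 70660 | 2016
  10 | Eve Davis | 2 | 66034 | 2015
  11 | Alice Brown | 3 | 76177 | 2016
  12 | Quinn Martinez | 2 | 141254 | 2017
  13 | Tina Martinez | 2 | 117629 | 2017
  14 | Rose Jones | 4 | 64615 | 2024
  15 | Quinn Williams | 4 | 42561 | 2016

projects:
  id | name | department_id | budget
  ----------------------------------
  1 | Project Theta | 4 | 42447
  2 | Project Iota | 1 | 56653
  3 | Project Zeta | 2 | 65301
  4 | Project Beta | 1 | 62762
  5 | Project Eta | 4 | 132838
SELECT MAX(budget) FROM departments

Execution result:
472859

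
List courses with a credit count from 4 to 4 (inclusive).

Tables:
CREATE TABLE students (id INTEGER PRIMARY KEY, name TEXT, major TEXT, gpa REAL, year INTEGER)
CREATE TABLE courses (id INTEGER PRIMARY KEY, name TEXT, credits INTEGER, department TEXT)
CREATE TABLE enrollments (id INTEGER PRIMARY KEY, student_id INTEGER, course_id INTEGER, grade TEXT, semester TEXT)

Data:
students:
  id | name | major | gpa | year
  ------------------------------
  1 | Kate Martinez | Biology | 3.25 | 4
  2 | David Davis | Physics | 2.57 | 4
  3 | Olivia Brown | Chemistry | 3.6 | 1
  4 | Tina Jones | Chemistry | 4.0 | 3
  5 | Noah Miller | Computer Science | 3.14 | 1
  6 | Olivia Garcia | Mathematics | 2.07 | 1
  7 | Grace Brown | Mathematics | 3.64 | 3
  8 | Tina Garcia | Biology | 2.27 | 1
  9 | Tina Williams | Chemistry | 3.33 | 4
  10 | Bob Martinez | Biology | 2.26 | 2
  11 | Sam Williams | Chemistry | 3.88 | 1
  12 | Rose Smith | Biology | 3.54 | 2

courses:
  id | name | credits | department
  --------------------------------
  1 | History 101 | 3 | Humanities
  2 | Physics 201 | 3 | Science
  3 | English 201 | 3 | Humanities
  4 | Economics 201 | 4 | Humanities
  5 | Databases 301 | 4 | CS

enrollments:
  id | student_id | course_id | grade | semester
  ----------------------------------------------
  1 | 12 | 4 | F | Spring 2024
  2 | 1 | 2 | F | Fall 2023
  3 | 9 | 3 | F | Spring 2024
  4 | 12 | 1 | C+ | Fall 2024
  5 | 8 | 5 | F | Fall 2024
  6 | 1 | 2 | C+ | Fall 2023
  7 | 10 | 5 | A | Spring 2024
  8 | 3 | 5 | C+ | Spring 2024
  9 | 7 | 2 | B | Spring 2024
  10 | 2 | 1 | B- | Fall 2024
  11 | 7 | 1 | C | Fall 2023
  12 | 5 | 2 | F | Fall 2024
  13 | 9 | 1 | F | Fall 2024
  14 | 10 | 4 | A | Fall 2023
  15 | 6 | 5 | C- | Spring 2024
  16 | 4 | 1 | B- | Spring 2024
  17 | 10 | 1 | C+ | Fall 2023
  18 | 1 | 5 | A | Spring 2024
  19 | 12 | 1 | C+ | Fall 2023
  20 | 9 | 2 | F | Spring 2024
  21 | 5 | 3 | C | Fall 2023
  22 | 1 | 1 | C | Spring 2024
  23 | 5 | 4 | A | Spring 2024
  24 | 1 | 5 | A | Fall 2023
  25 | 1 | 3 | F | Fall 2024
SELECT name, credits FROM courses WHERE credits BETWEEN 4 AND 4

Execution result:
name | credits
Economics 201 | 4
Databases 301 | 4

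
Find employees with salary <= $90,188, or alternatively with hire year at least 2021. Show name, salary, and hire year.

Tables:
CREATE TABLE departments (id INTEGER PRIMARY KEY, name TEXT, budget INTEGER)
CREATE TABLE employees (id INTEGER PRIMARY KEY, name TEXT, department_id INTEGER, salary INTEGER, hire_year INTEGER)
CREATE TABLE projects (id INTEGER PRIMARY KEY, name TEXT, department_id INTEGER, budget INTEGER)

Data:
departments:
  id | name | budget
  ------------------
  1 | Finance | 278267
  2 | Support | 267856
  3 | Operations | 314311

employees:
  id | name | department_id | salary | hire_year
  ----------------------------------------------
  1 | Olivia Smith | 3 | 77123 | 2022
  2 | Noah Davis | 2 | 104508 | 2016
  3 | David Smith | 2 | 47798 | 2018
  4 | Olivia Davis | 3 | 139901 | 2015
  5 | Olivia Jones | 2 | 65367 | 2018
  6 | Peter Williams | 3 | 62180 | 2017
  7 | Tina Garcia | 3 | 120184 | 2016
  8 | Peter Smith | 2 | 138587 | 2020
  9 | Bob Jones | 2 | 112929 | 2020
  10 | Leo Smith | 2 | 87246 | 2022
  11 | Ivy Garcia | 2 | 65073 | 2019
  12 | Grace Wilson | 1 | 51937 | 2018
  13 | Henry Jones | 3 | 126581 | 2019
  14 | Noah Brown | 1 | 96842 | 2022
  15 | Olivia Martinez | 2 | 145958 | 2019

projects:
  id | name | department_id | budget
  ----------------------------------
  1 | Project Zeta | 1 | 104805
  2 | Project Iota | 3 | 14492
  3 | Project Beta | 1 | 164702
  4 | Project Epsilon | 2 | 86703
SELECT name, salary, hire_year FROM employees WHERE salary <= 90188 OR hire_year >= 2021

Execution result:
name | salary | hire_year
Olivia Smith | 77123 | 2022
David Smith | 47798 | 2018
Olivia Jones | 65367 | 2018
Peter Williams | 62180 | 2017
Leo Smith | 87246 | 2022
Ivy Garcia | 65073 | 2019
Grace Wilson | 51937 | 2018
Noah Brown | 96842 | 2022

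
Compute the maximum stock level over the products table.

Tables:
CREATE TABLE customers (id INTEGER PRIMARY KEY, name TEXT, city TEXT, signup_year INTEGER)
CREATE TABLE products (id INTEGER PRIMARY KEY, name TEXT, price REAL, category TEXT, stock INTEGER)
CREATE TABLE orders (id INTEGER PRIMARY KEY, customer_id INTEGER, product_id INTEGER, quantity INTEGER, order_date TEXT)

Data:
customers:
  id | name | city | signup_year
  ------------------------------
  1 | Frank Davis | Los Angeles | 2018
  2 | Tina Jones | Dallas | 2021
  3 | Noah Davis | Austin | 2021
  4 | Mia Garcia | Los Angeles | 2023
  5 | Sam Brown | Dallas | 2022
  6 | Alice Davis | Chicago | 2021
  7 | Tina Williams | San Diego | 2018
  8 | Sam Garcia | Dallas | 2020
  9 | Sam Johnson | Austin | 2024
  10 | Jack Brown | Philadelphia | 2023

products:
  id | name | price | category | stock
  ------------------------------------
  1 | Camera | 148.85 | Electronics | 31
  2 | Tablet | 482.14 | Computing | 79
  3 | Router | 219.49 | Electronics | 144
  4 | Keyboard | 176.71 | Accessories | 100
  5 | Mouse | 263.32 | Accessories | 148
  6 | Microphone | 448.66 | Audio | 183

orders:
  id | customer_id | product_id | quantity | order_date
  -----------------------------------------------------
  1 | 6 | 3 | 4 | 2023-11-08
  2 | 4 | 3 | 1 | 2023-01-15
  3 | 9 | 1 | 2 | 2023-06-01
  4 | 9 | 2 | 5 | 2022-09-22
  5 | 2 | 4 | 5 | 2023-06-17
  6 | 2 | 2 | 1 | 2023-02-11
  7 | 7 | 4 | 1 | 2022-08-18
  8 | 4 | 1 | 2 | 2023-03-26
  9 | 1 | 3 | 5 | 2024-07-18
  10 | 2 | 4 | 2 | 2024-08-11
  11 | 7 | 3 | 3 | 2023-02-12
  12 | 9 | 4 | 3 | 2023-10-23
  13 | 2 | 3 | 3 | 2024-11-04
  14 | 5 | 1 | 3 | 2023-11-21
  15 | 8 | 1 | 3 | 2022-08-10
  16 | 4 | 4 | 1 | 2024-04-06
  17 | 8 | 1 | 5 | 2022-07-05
SELECT MAX(stock) FROM products

Execution result:
183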